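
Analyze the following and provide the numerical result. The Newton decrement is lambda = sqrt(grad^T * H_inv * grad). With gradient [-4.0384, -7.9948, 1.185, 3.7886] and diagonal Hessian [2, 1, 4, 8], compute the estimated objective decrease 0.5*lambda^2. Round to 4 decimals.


Step 1: H is diagonal, so H^(-1) * g = [-2.0192, -7.9948, 0.2963, 0.4736].
Step 2: g^T H^(-1) g = sum_i g_i^2 / H_ii
  = (-4.0384)^2/2 + (-7.9948)^2/1 + (1.185)^2/4 + (3.7886)^2/8
  = 8.1543 + 63.9168 + 0.3511 + 1.7942 = 74.2164
Step 3: Objective decrease = 0.5 * g^T H^(-1) g = 37.1082


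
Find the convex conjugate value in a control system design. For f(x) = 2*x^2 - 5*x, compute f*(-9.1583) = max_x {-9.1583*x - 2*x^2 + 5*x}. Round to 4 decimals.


f*(y) = sup_x {y*x - a*x^2 - b*x} = sup_x {(y-b)*x - a*x^2}
FOC: (y - b) - 2a*x = 0 => x* = (y - b)/(2a)
x* = (-9.1583 + 5)/(2*2) = -1.0396
f*(-9.1583) = (y-b)^2/(4a) = (-9.1583 + 5)^2/(4*2)
= 17.2915/8 = 2.1614


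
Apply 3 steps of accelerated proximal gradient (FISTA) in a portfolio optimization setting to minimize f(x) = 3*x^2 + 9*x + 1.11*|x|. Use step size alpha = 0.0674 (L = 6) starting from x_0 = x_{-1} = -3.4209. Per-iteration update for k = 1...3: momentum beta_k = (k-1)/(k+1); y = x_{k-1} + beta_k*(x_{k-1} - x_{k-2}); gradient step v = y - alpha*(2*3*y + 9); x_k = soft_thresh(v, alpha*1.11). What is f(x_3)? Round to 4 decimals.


FISTA on f(x) = 3*x^2 + 9*x + 1.11*|x|
L = 6, alpha = 0.0674
Iteration 1: beta = 0.0, y = -3.4209 + 0.0*(-3.4209 + 3.4209) = -3.4209
  grad(y) = -11.5254, v = y - alpha*grad = -2.6441
  prox(v) = soft_thresh(-2.6441, 0.0748) = -2.5693
Iteration 2: beta = 0.3333, y = -2.5693 + 0.3333*(-2.5693 + 3.4209) = -2.2854
  grad(y) = -4.7124, v = y - alpha*grad = -1.9678
  prox(v) = soft_thresh(-1.9678, 0.0748) = -1.893
Iteration 3: beta = 0.5, y = -1.893 + 0.5*(-1.893 + 2.5693) = -1.5548
  grad(y) = -0.3289, v = y - alpha*grad = -1.5326
  prox(v) = soft_thresh(-1.5326, 0.0748) = -1.4578
f(x_3) = 3*(-1.4578)^2 + 9*(-1.4578) + 1.11*|-1.4578| = -5.1265


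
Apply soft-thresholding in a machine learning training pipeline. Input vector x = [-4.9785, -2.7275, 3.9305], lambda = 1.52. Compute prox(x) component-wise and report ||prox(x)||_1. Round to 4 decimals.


Soft-thresholding with lambda = 1.52:
prox(-4.9785) = sign(-4.9785)*max(|-4.9785| - 1.52, 0) = -3.4585
prox(-2.7275) = sign(-2.7275)*max(|-2.7275| - 1.52, 0) = -1.2075
prox(3.9305) = sign(3.9305)*max(|3.9305| - 1.52, 0) = 2.4105
prox(x) = [-3.4585, -1.2075, 2.4105]
||prox(x)||_1 = 3.4585 + 1.2075 + 2.4105 = 7.0765


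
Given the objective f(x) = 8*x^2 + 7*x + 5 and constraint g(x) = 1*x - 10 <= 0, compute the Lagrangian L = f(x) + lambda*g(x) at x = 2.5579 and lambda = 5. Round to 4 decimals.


Step 1: Evaluate f(x).
f(2.5579) = 8*2.5579^2 + 7*2.5579 + 5 = 75.2481
Step 2: Evaluate g(x).
g(2.5579) = 1*2.5579 - 10 = -7.4421
Step 3: Compute Lagrangian.
L = 75.2481 + 5*-7.4421 = 38.0376


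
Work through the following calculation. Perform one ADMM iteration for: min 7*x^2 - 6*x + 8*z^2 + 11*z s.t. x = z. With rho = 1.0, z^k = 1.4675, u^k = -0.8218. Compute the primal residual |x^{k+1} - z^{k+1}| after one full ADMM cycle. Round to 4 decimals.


ADMM iteration with rho = 1.0, z^k = 1.4675, u^k = -0.8218
Step 1: x-update.
Minimize 7*x^2 - 6*x + (1.0/2)*(x - 1.4675 - 0.8218)^2
FOC: (2*7 + 1.0)*x = 6 + 1.0*(1.4675 + 0.8218)
x^{k+1} = 0.5526
Step 2: z-update.
Minimize 8*z^2 + 11*z + (1.0/2)*(0.5526 - z - 0.8218)^2
FOC: (2*8 + 1.0)*z = -11 + 1.0*(0.5526 - 0.8218)
z^{k+1} = -0.6629
Step 3: u-update.
u^{k+1} = -0.8218 + 0.5526 + 0.6629 = 0.3937
Step 4: Primal residual = |0.5526 + 0.6629| = 1.2155


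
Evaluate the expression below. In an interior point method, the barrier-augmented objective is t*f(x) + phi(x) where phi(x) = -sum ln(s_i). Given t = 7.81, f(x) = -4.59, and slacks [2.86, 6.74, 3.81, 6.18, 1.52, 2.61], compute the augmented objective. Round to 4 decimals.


Step 1: Compute log-barrier.
ln values: [1.0508, 1.9081, 1.3376, 1.8213, 0.4187, 0.9594]
phi = -(1.0508 + 1.9081 + 1.3376 + 1.8213 + 0.4187 + 0.9594) = -7.4959
Step 2: Compute augmented objective.
t*f(x) = 7.81*-4.59 = -35.8479
Total = -35.8479 - 7.4959 = -43.3438


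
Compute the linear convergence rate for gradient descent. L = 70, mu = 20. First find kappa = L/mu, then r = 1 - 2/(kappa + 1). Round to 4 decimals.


Step 1: Compute the condition number.
kappa = L/mu = 70/20 = 3.5
Step 2: Compute the convergence rate.
r = 1 - 2/(kappa + 1) = 1 - 2*mu/(L + mu) = (L - mu)/(L + mu) = 50/90 = 0.5556


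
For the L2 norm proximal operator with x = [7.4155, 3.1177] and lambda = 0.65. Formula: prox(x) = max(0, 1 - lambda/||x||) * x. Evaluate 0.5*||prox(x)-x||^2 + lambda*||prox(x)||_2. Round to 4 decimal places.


Step 1: Compute ||x||.
||x|| = 8.0442
Step 2: Compute scaling factor.
scale = max(0, 1 - 0.65/8.0442) = 0.9192
Step 3: prox(x) = [6.8163, 2.8658]
||prox(x)|| = 7.3942
Step 4: Proximal objective.
0.5*||prox-x||^2 = 0.2113
lambda*||prox|| = 4.8062
Total = 5.0175


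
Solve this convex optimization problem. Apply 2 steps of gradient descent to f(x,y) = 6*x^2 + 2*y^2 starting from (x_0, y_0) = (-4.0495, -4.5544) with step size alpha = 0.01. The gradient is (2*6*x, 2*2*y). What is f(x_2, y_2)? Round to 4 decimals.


Gradient descent on f(x,y) = 6*x^2 + 2*y^2.
Starting point: (-4.0495, -4.5544), alpha = 0.01
Step 1: grad_x = 2*6*-4.0495 = -48.594, grad_y = 2*2*-4.5544 = -18.2176
  x_1 = -4.0495 - 0.01*-48.594 = -3.5636
  y_1 = -4.5544 - 0.01*-18.2176 = -4.3722
Step 2: grad_x = 2*6*-3.5636 = -42.7627, grad_y = 2*2*-4.3722 = -17.4889
  x_2 = -3.5636 - 0.01*-42.7627 = -3.1359
  y_2 = -4.3722 - 0.01*-17.4889 = -4.1973
f(-3.1359, -4.1973) = 6*(-3.1359)^2 + 2*(-4.1973)^2 = 94.2397


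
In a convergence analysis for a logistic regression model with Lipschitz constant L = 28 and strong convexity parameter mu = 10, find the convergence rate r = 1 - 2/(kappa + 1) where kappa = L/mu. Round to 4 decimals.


Step 1: Compute the condition number.
kappa = L/mu = 28/10 = 2.8
Step 2: Compute the convergence rate.
r = 1 - 2/(kappa + 1) = 1 - 2*mu/(L + mu) = (L - mu)/(L + mu) = 18/38 = 0.4737


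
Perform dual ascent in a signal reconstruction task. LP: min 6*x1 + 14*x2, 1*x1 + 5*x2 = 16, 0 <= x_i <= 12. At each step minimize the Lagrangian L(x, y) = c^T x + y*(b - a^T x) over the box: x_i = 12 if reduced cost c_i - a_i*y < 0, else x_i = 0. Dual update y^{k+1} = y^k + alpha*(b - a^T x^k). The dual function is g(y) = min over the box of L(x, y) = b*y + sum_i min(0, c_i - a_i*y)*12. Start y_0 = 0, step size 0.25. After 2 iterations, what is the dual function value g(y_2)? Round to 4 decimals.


Dual ascent for LP: min 6*x1 + 14*x2, 1*x1 + 5*x2 = 16, 0 <= x_i <= 12
Step 1: y^k = 0.0, reduced costs: (6.0, 14.0)
  x^k = (0.0, 0.0), subgradient = b - a^T x = 16.0
  y^{k+1} = 0.0 + 0.25*16.0 = 4.0
Step 2: y^k = 4.0, reduced costs: (2.0, -6.0)
  x^k = (0.0, 12.0), subgradient = b - a^T x = -44.0
  y^{k+1} = 4.0 + 0.25*-44.0 = -7.0
Dual objective at y_2 = -7.0: reduced costs (13.0, 49.0), box minimizer x = (0.0, 0.0)
g(y_2) = b*y + (c1 - a1*y)*x1 + (c2 - a2*y)*x2 = 16*(-7.0) + 13.0*0.0 + 49.0*0.0 = -112.0 + 0.0 + 0.0 = -112.0


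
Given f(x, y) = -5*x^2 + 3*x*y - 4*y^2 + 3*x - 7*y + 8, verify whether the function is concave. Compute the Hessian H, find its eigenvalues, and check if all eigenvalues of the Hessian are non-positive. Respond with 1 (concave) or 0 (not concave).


The Hessian of f(x,y) = -5*x^2 + 3*x*y - 4*y^2 + 3*x - 7*y + 8 is:
H = [[-10, 3], [3, -8]]
Trace = -10 - 8 = -18
Determinant = -10*-8 - (3)^2 = 71
Discriminant = (-18)^2 - 4*71 = 40.0
Eigenvalues: lambda_1 = -12.1623, lambda_2 = -5.8377
The function is concave.

1


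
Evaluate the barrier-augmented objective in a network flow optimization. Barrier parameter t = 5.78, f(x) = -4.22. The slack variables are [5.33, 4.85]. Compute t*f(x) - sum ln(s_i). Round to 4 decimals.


Step 1: Compute log-barrier.
ln values: [1.6734, 1.579]
phi = -(1.6734 + 1.579) = -3.2523
Step 2: Compute augmented objective.
t*f(x) = 5.78*-4.22 = -24.3916
Total = -24.3916 - 3.2523 = -27.6439


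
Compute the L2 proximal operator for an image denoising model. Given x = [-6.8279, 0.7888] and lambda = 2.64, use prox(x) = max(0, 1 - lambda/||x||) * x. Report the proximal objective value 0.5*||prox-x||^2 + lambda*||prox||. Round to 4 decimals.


Step 1: Compute ||x||.
||x|| = 6.8733
Step 2: Compute scaling factor.
scale = max(0, 1 - 2.64/6.8733) = 0.6159
Step 3: prox(x) = [-4.2053, 0.4858]
||prox(x)|| = 4.2333
Step 4: Proximal objective.
0.5*||prox-x||^2 = 3.4848
lambda*||prox|| = 11.1759
Total = 14.6607


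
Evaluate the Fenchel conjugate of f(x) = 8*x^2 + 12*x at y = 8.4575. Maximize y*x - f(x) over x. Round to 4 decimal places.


f*(y) = sup_x {y*x - a*x^2 - b*x} = sup_x {(y-b)*x - a*x^2}
FOC: (y - b) - 2a*x = 0 => x* = (y - b)/(2a)
x* = (8.4575 - 12)/(2*8) = -0.2214
f*(8.4575) = (y-b)^2/(4a) = (8.4575 - 12)^2/(4*8)
= 12.5493/32 = 0.3922


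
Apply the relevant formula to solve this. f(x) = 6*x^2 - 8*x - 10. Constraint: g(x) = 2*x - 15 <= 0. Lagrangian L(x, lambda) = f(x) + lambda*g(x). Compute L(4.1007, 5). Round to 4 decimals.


Step 1: Evaluate f(x).
f(4.1007) = 6*4.1007^2 - 8*4.1007 - 10 = 58.0888
Step 2: Evaluate g(x).
g(4.1007) = 2*4.1007 - 15 = -6.7986
Step 3: Compute Lagrangian.
L = 58.0888 + 5*-6.7986 = 24.0958


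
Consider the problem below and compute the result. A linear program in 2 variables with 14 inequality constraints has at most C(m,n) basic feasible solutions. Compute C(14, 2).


Each vertex corresponds to some choice of n active constraints out of m, so the number of vertices is at most C(m, n) = m! / (n!(m-n)!).
m = 14, n = 2
Numerator: 14 * 13
Denominator: 2! = 2
C(14, 2) = 91


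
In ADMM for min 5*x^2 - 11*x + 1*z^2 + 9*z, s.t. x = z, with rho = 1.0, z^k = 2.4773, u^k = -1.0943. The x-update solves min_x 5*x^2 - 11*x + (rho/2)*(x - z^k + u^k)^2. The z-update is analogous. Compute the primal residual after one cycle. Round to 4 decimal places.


ADMM iteration with rho = 1.0, z^k = 2.4773, u^k = -1.0943
Step 1: x-update.
Minimize 5*x^2 - 11*x + (1.0/2)*(x - 2.4773 - 1.0943)^2
FOC: (2*5 + 1.0)*x = 11 + 1.0*(2.4773 + 1.0943)
x^{k+1} = 1.3247
Step 2: z-update.
Minimize 1*z^2 + 9*z + (1.0/2)*(1.3247 - z - 1.0943)^2
FOC: (2*1 + 1.0)*z = -9 + 1.0*(1.3247 - 1.0943)
z^{k+1} = -2.9232
Step 3: u-update.
u^{k+1} = -1.0943 + 1.3247 + 2.9232 = 3.1536
Step 4: Primal residual = |1.3247 + 2.9232| = 4.2479


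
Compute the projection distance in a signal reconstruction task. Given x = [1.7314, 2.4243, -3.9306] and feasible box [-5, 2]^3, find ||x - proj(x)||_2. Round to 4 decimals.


Project each component onto [-5, 2].
clip(1.7314) = 1.7314, clip(2.4243) = 2.0, clip(-3.9306) = -3.9306
Projection = [1.7314, 2.0, -3.9306]
Squared diffs: [0.0, 0.18, 0.0]
Distance = sqrt(0.18) = 0.4243


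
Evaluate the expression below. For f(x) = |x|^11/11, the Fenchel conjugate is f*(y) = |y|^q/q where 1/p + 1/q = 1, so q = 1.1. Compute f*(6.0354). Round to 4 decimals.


The conjugate exponent q satisfies 1/p + 1/q = 1.
p = 11, so q = 11/(11 - 1) = 1.1
|y|^q = 6.0354^1.1 = 7.224
f*(6.0354) = 7.224 / 1.1 = 6.5673


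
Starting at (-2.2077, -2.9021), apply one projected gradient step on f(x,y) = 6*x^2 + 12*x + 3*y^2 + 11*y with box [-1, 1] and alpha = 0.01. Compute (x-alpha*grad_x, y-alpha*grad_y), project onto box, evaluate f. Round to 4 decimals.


Step 1: Compute gradient at (-2.2077, -2.9021).
grad_x = 2*6*-2.2077 + 12 = -14.4924
grad_y = 2*3*-2.9021 + 11 = -6.4126
Step 2: Gradient step.
x_raw = -2.2077 - 0.01*-14.4924 = -2.0628
y_raw = -2.9021 - 0.01*-6.4126 = -2.838
Step 3: Project onto [-1, 1].
x_proj = clip(-2.0628) = -1.0
y_proj = clip(-2.838) = -1.0
Step 4: Evaluate f.
f(-1.0, -1.0) = -14.0


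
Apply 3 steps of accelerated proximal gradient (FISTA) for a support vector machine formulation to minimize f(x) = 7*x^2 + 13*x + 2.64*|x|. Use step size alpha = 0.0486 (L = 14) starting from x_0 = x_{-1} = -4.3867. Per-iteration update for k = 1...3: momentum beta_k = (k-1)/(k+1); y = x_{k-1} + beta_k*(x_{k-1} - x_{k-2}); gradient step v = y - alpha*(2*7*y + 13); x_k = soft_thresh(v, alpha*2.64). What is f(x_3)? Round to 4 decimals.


FISTA on f(x) = 7*x^2 + 13*x + 2.64*|x|
L = 14, alpha = 0.0486
Iteration 1: beta = 0.0, y = -4.3867 + 0.0*(-4.3867 + 4.3867) = -4.3867
  grad(y) = -48.4138, v = y - alpha*grad = -2.0338
  prox(v) = soft_thresh(-2.0338, 0.1283) = -1.9055
Iteration 2: beta = 0.3333, y = -1.9055 + 0.3333*(-1.9055 + 4.3867) = -1.0784
  grad(y) = -2.0978, v = y - alpha*grad = -0.9765
  prox(v) = soft_thresh(-0.9765, 0.1283) = -0.8482
Iteration 3: beta = 0.5, y = -0.8482 + 0.5*(-0.8482 + 1.9055) = -0.3195
  grad(y) = 8.5271, v = y - alpha*grad = -0.7339
  prox(v) = soft_thresh(-0.7339, 0.1283) = -0.6056
f(x_3) = 7*(-0.6056)^2 + 13*(-0.6056) + 2.64*|-0.6056| = -3.7068


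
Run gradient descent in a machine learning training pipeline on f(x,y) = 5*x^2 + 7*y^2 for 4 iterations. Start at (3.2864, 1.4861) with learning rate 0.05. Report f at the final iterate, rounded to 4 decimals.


Gradient descent on f(x,y) = 5*x^2 + 7*y^2.
Starting point: (3.2864, 1.4861), alpha = 0.05
Step 1: grad_x = 2*5*3.2864 = 32.864, grad_y = 2*7*1.4861 = 20.8054
  x_1 = 3.2864 - 0.05*32.864 = 1.6432
  y_1 = 1.4861 - 0.05*20.8054 = 0.4458
Step 2: grad_x = 2*5*1.6432 = 16.432, grad_y = 2*7*0.4458 = 6.2416
  x_2 = 1.6432 - 0.05*16.432 = 0.8216
  y_2 = 0.4458 - 0.05*6.2416 = 0.1337
Step 3: grad_x = 2*5*0.8216 = 8.216, grad_y = 2*7*0.1337 = 1.8725
  x_3 = 0.8216 - 0.05*8.216 = 0.4108
  y_3 = 0.1337 - 0.05*1.8725 = 0.0401
Step 4: grad_x = 2*5*0.4108 = 4.108, grad_y = 2*7*0.0401 = 0.5617
  x_4 = 0.4108 - 0.05*4.108 = 0.2054
  y_4 = 0.0401 - 0.05*0.5617 = 0.012
f(0.2054, 0.012) = 5*0.2054^2 + 7*0.012^2 = 0.212


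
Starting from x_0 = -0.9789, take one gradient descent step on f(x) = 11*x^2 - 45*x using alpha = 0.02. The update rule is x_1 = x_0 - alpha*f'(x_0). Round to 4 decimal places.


We compute the gradient at x_0 and apply the update.
f'(x) = 22*x - 45
f'(-0.9789) = 22*-0.9789 - 45 = -66.5358
x_1 = -0.9789 - 0.02*-66.5358 = 0.3518


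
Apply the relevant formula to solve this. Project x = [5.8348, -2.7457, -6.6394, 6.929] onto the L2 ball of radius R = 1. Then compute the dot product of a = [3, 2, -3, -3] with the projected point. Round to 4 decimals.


Step 1: Compute ||x|| (intermediates to 6 decimals).
||x|| = sqrt(5.8348^2 + (-2.7457)^2 + (-6.6394)^2 + 6.929^2) = 11.561852
Step 2: Project.
Since ||x|| > R, scale = R/||x|| = 1/11.561852 = 0.086491, proj(x) = scale * x
proj(x) = [0.504658, -0.237478, -0.574248, 0.599296]
Step 3: Dot product.
a^T * proj(x) = 3*0.504658 + 2*(-0.237478) - 3*(-0.574248) - 3*0.599296 = 0.9639


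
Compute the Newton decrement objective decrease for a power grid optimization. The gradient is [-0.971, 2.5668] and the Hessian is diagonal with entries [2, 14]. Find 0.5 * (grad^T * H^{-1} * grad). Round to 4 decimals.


Step 1: H is diagonal, so H^(-1) * g = [-0.4855, 0.1833].
Step 2: g^T H^(-1) g = sum_i g_i^2 / H_ii
  = (-0.971)^2/2 + (2.5668)^2/14
  = 0.4714 + 0.4706 = 0.942
Step 3: Objective decrease = 0.5 * g^T H^(-1) g = 0.471


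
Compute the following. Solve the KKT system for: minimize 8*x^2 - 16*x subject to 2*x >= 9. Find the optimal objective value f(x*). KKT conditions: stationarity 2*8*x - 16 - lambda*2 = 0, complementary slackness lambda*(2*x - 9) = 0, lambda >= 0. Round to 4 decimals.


Step 1: Try lambda = 0 (constraint inactive).
x_unc = 16/(2*8) = 1.0
Check: 2*1.0 = 2.0 < 9 -- violated!
Step 2: Constraint must be active: 2*x = 9
x* = 9/2 = 4.5
lambda = (2*8*4.5 - 16)/2 = 28.0
Step 3: Compute optimal value.
f(x*) = 8*4.5^2 - 16*4.5 = 90.0


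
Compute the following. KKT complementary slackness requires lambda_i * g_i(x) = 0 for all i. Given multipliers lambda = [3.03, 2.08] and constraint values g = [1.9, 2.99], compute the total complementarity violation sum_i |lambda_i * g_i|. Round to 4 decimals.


KKT complementary slackness check:
lambda_1 * g_1 = 3.03 * 1.9 = 5.757
lambda_2 * g_2 = 2.08 * 2.99 = 6.2192
Total violation = 5.757 + 6.2192 = 11.9762


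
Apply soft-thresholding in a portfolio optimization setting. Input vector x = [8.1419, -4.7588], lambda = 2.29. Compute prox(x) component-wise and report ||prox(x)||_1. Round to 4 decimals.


Soft-thresholding with lambda = 2.29:
prox(8.1419) = sign(8.1419)*max(|8.1419| - 2.29, 0) = 5.8519
prox(-4.7588) = sign(-4.7588)*max(|-4.7588| - 2.29, 0) = -2.4688
prox(x) = [5.8519, -2.4688]
||prox(x)||_1 = 5.8519 + 2.4688 = 8.3207


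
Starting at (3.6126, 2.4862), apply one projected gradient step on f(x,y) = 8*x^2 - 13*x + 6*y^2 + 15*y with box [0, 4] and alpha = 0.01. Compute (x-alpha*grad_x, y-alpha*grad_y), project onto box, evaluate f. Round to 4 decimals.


Step 1: Compute gradient at (3.6126, 2.4862).
grad_x = 2*8*3.6126 - 13 = 44.8016
grad_y = 2*6*2.4862 + 15 = 44.8344
Step 2: Gradient step.
x_raw = 3.6126 - 0.01*44.8016 = 3.1646
y_raw = 2.4862 - 0.01*44.8344 = 2.0379
Step 3: Project onto [0, 4].
x_proj = clip(3.1646) = 3.1646
y_proj = clip(2.0379) = 2.0379
Step 4: Evaluate f.
f(3.1646, 2.0379) = 94.4621


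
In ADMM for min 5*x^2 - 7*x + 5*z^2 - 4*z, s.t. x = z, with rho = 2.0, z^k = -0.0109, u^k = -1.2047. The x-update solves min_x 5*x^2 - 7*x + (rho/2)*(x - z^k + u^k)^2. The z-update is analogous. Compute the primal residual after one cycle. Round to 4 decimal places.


ADMM iteration with rho = 2.0, z^k = -0.0109, u^k = -1.2047
Step 1: x-update.
Minimize 5*x^2 - 7*x + (2.0/2)*(x + 0.0109 - 1.2047)^2
FOC: (2*5 + 2.0)*x = 7 + 2.0*(-0.0109 + 1.2047)
x^{k+1} = 0.7823
Step 2: z-update.
Minimize 5*z^2 - 4*z + (2.0/2)*(0.7823 - z - 1.2047)^2
FOC: (2*5 + 2.0)*z = 4 + 2.0*(0.7823 - 1.2047)
z^{k+1} = 0.2629
Step 3: u-update.
u^{k+1} = -1.2047 + 0.7823 - 0.2629 = -0.6853
Step 4: Primal residual = |0.7823 - 0.2629| = 0.5194


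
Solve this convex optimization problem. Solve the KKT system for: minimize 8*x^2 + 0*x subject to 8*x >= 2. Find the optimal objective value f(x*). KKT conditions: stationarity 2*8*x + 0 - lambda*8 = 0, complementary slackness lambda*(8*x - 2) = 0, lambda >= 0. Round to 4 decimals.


Step 1: Try lambda = 0 (constraint inactive).
x_unc = 0/(2*8) = 0.0
Check: 8*0.0 = 0.0 < 2 -- violated!
Step 2: Constraint must be active: 8*x = 2
x* = 2/8 = 0.25
lambda = (2*8*0.25 + 0)/8 = 0.5
Step 3: Compute optimal value.
f(x*) = 8*0.25^2 + 0*0.25 = 0.5


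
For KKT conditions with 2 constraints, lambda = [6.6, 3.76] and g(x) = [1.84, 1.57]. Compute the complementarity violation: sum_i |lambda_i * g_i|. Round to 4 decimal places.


KKT complementary slackness check:
lambda_1 * g_1 = 6.6 * 1.84 = 12.144
lambda_2 * g_2 = 3.76 * 1.57 = 5.9032
Total violation = 12.144 + 5.9032 = 18.0472


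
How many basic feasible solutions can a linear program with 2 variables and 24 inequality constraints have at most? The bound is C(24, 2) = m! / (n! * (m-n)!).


Each vertex corresponds to some choice of n active constraints out of m, so the number of vertices is at most C(m, n) = m! / (n!(m-n)!).
m = 24, n = 2
Numerator: 24 * 23
Denominator: 2! = 2
C(24, 2) = 276


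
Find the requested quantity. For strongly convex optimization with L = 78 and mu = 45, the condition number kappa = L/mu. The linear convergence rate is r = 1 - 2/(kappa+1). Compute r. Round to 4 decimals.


Step 1: Compute the condition number.
kappa = L/mu = 78/45 = 1.7333
Step 2: Compute the convergence rate.
r = 1 - 2/(kappa + 1) = 1 - 2*mu/(L + mu) = (L - mu)/(L + mu) = 33/123 = 0.2683


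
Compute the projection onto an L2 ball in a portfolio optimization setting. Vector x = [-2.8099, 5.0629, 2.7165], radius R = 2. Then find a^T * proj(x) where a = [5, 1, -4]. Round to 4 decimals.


Step 1: Compute ||x|| (intermediates to 6 decimals).
||x|| = sqrt((-2.8099)^2 + 5.0629^2 + 2.7165^2) = 6.395926
Step 2: Project.
Since ||x|| > R, scale = R/||x|| = 2/6.395926 = 0.312699, proj(x) = scale * x
proj(x) = [-0.878653, 1.583164, 0.849447]
Step 3: Dot product.
a^T * proj(x) = 5*(-0.878653) + 1*1.583164 - 4*0.849447 = -6.2079


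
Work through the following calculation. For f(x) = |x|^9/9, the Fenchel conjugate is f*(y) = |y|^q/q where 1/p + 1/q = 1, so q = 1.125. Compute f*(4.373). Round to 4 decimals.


The conjugate exponent q satisfies 1/p + 1/q = 1.
p = 9, so q = 9/(9 - 1) = 1.125
|y|^q = 4.373^1.125 = 5.2587
f*(4.373) = 5.2587 / 1.125 = 4.6744


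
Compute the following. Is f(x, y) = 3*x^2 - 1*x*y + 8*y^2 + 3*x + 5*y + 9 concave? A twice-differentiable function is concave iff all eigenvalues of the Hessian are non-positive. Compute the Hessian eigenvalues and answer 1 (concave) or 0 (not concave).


The Hessian of f(x,y) = 3*x^2 - 1*x*y + 8*y^2 + 3*x + 5*y + 9 is:
H = [[6, -1], [-1, 16]]
Trace = 6 + 16 = 22
Determinant = 6*16 - (-1)^2 = 95
Discriminant = (22)^2 - 4*95 = 104.0
Eigenvalues: lambda_1 = 5.901, lambda_2 = 16.099
The function is not concave.

0


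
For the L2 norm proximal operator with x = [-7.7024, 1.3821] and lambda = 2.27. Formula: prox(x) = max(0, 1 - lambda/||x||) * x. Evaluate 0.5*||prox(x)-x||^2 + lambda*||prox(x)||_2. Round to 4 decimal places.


Step 1: Compute ||x||.
||x|| = 7.8254
Step 2: Compute scaling factor.
scale = max(0, 1 - 2.27/7.8254) = 0.7099
Step 3: prox(x) = [-5.4681, 0.9812]
||prox(x)|| = 5.5554
Step 4: Proximal objective.
0.5*||prox-x||^2 = 2.5765
lambda*||prox|| = 12.6108
Total = 15.1872


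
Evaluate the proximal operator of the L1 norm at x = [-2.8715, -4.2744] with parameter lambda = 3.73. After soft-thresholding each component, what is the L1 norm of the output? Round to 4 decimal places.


Soft-thresholding with lambda = 3.73:
prox(-2.8715) = sign(-2.8715)*max(|-2.8715| - 3.73, 0) = 0.0
prox(-4.2744) = sign(-4.2744)*max(|-4.2744| - 3.73, 0) = -0.5444
prox(x) = [0.0, -0.5444]
||prox(x)||_1 = 0.0 + 0.5444 = 0.5444


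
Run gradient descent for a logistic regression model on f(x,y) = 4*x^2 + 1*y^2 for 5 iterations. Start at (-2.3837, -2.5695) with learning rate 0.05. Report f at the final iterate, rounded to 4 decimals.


Gradient descent on f(x,y) = 4*x^2 + 1*y^2.
Starting point: (-2.3837, -2.5695), alpha = 0.05
Step 1: grad_x = 2*4*-2.3837 = -19.0696, grad_y = 2*1*-2.5695 = -5.139
  x_1 = -2.3837 - 0.05*-19.0696 = -1.4302
  y_1 = -2.5695 - 0.05*-5.139 = -2.3126
Step 2: grad_x = 2*4*-1.4302 = -11.4418, grad_y = 2*1*-2.3126 = -4.6251
  x_2 = -1.4302 - 0.05*-11.4418 = -0.8581
  y_2 = -2.3126 - 0.05*-4.6251 = -2.0813
Step 3: grad_x = 2*4*-0.8581 = -6.8651, grad_y = 2*1*-2.0813 = -4.1626
  x_3 = -0.8581 - 0.05*-6.8651 = -0.5149
  y_3 = -2.0813 - 0.05*-4.1626 = -1.8732
Step 4: grad_x = 2*4*-0.5149 = -4.119, grad_y = 2*1*-1.8732 = -3.7463
  x_4 = -0.5149 - 0.05*-4.119 = -0.3089
  y_4 = -1.8732 - 0.05*-3.7463 = -1.6858
Step 5: grad_x = 2*4*-0.3089 = -2.4714, grad_y = 2*1*-1.6858 = -3.3717
  x_5 = -0.3089 - 0.05*-2.4714 = -0.1854
  y_5 = -1.6858 - 0.05*-3.3717 = -1.5173
f(-0.1854, -1.5173) = 4*(-0.1854)^2 + 1*(-1.5173)^2 = 2.4395


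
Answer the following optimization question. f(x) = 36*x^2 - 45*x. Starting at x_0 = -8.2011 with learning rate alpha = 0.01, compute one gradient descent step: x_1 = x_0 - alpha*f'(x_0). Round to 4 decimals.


We compute the gradient at x_0 and apply the update.
f'(x) = 72*x - 45
f'(-8.2011) = 72*-8.2011 - 45 = -635.4792
x_1 = -8.2011 - 0.01*-635.4792 = -1.8463


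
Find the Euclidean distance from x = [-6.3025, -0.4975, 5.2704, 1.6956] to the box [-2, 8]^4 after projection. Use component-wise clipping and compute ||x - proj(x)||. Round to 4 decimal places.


Project each component onto [-2, 8].
clip(-6.3025) = -2.0, clip(-0.4975) = -0.4975, clip(5.2704) = 5.2704, clip(1.6956) = 1.6956
Projection = [-2.0, -0.4975, 5.2704, 1.6956]
Squared diffs: [18.5115, 0.0, 0.0, 0.0]
Distance = sqrt(18.5115) = 4.3025


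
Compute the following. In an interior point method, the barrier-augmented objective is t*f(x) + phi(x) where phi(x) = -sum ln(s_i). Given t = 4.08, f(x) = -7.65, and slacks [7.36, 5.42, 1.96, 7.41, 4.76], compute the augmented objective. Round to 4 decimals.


Step 1: Compute log-barrier.
ln values: [1.9961, 1.6901, 0.6729, 2.0028, 1.5602]
phi = -(1.9961 + 1.6901 + 0.6729 + 2.0028 + 1.5602) = -7.9222
Step 2: Compute augmented objective.
t*f(x) = 4.08*-7.65 = -31.212
Total = -31.212 - 7.9222 = -39.1342


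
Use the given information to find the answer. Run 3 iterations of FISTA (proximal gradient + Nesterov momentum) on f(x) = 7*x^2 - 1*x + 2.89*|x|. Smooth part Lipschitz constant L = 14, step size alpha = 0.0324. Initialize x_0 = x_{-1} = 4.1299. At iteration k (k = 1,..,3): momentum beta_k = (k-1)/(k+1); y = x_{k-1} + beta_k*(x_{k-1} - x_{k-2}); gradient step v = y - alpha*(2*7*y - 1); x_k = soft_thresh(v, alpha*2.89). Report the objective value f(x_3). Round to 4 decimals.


FISTA on f(x) = 7*x^2 - 1*x + 2.89*|x|
L = 14, alpha = 0.0324
Iteration 1: beta = 0.0, y = 4.1299 + 0.0*(4.1299 - 4.1299) = 4.1299
  grad(y) = 56.8186, v = y - alpha*grad = 2.289
  prox(v) = soft_thresh(2.289, 0.0936) = 2.1953
Iteration 2: beta = 0.3333, y = 2.1953 + 0.3333*(2.1953 - 4.1299) = 1.5505
  grad(y) = 20.7068, v = y - alpha*grad = 0.8796
  prox(v) = soft_thresh(0.8796, 0.0936) = 0.786
Iteration 3: beta = 0.5, y = 0.786 + 0.5*(0.786 - 2.1953) = 0.0813
  grad(y) = 0.1376, v = y - alpha*grad = 0.0768
  prox(v) = soft_thresh(0.0768, 0.0936) = 0.0
f(x_3) = 7*0.0^2 - 1*0.0 + 2.89*|0.0| = 0.0


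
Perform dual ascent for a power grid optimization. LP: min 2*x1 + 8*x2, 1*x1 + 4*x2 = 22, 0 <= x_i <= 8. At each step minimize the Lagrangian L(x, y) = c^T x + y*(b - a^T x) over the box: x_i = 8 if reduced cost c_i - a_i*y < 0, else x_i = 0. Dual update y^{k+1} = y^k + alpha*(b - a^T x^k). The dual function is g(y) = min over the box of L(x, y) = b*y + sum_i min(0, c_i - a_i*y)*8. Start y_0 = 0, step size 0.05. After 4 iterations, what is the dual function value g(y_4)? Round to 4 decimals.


Dual ascent for LP: min 2*x1 + 8*x2, 1*x1 + 4*x2 = 22, 0 <= x_i <= 8
Step 1: y^k = 0.0, reduced costs: (2.0, 8.0)
  x^k = (0.0, 0.0), subgradient = b - a^T x = 22.0
  y^{k+1} = 0.0 + 0.05*22.0 = 1.1
Step 2: y^k = 1.1, reduced costs: (0.9, 3.6)
  x^k = (0.0, 0.0), subgradient = b - a^T x = 22.0
  y^{k+1} = 1.1 + 0.05*22.0 = 2.2
Step 3: y^k = 2.2, reduced costs: (-0.2, -0.8)
  x^k = (8.0, 8.0), subgradient = b - a^T x = -18.0
  y^{k+1} = 2.2 + 0.05*-18.0 = 1.3
Step 4: y^k = 1.3, reduced costs: (0.7, 2.8)
  x^k = (0.0, 0.0), subgradient = b - a^T x = 22.0
  y^{k+1} = 1.3 + 0.05*22.0 = 2.4
Dual objective at y_4 = 2.4: reduced costs (-0.4, -1.6), box minimizer x = (8.0, 8.0)
g(y_4) = b*y + (c1 - a1*y)*x1 + (c2 - a2*y)*x2 = 22*2.4 + (-0.4)*8.0 + (-1.6)*8.0 = 52.8 - 3.2 - 12.8 = 36.8


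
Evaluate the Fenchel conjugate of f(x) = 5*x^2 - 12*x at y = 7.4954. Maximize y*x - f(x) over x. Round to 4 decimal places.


f*(y) = sup_x {y*x - a*x^2 - b*x} = sup_x {(y-b)*x - a*x^2}
FOC: (y - b) - 2a*x = 0 => x* = (y - b)/(2a)
x* = (7.4954 + 12)/(2*5) = 1.9495
f*(7.4954) = (y-b)^2/(4a) = (7.4954 + 12)^2/(4*5)
= 380.0706/20 = 19.0035


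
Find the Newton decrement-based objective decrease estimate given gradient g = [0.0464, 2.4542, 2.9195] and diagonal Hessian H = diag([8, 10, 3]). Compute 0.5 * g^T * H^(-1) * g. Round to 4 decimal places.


Step 1: H is diagonal, so H^(-1) * g = [0.0058, 0.2454, 0.9732].
Step 2: g^T H^(-1) g = sum_i g_i^2 / H_ii
  = (0.0464)^2/8 + (2.4542)^2/10 + (2.9195)^2/3
  = 0.0003 + 0.6023 + 2.8412 = 3.4437
Step 3: Objective decrease = 0.5 * g^T H^(-1) g = 1.7219


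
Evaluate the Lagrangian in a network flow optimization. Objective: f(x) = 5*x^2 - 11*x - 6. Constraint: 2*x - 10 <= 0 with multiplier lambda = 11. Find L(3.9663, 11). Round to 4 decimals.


Step 1: Evaluate f(x).
f(3.9663) = 5*3.9663^2 - 11*3.9663 - 6 = 29.0284
Step 2: Evaluate g(x).
g(3.9663) = 2*3.9663 - 10 = -2.0674
Step 3: Compute Lagrangian.
L = 29.0284 + 11*-2.0674 = 6.287


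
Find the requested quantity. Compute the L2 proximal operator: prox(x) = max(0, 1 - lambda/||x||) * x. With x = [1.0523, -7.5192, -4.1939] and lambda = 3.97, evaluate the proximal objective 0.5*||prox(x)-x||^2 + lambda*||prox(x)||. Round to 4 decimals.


Step 1: Compute ||x||.
||x|| = 8.6738
Step 2: Compute scaling factor.
scale = max(0, 1 - 3.97/8.6738) = 0.5423
Step 3: prox(x) = [0.5707, -4.0777, -2.2743]
||prox(x)|| = 4.7038
Step 4: Proximal objective.
0.5*||prox-x||^2 = 7.8805
lambda*||prox|| = 18.6741
Total = 26.5545


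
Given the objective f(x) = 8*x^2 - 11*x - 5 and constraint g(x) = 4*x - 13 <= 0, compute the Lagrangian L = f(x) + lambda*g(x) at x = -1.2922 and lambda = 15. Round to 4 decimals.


Step 1: Evaluate f(x).
f(-1.2922) = 8*(-1.2922)^2 - 11*(-1.2922) - 5 = 22.5724
Step 2: Evaluate g(x).
g(-1.2922) = 4*-1.2922 - 13 = -18.1688
Step 3: Compute Lagrangian.
L = 22.5724 + 15*-18.1688 = -249.9596


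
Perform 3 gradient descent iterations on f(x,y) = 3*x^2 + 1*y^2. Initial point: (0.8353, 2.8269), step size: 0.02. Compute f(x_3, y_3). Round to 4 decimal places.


Gradient descent on f(x,y) = 3*x^2 + 1*y^2.
Starting point: (0.8353, 2.8269), alpha = 0.02
Step 1: grad_x = 2*3*0.8353 = 5.0118, grad_y = 2*1*2.8269 = 5.6538
  x_1 = 0.8353 - 0.02*5.0118 = 0.7351
  y_1 = 2.8269 - 0.02*5.6538 = 2.7138
Step 2: grad_x = 2*3*0.7351 = 4.4104, grad_y = 2*1*2.7138 = 5.4276
  x_2 = 0.7351 - 0.02*4.4104 = 0.6469
  y_2 = 2.7138 - 0.02*5.4276 = 2.6053
Step 3: grad_x = 2*3*0.6469 = 3.8811, grad_y = 2*1*2.6053 = 5.2105
  x_3 = 0.6469 - 0.02*3.8811 = 0.5692
  y_3 = 2.6053 - 0.02*5.2105 = 2.5011
f(0.5692, 2.5011) = 3*0.5692^2 + 1*2.5011^2 = 7.2274


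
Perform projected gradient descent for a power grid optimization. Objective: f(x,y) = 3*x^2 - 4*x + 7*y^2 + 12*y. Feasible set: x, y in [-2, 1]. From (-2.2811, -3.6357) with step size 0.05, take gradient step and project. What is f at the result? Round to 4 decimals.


Step 1: Compute gradient at (-2.2811, -3.6357).
grad_x = 2*3*-2.2811 - 4 = -17.6866
grad_y = 2*7*-3.6357 + 12 = -38.8998
Step 2: Gradient step.
x_raw = -2.2811 - 0.05*-17.6866 = -1.3968
y_raw = -3.6357 - 0.05*-38.8998 = -1.6907
Step 3: Project onto [-2, 1].
x_proj = clip(-1.3968) = -1.3968
y_proj = clip(-1.6907) = -1.6907
Step 4: Evaluate f.
f(-1.3968, -1.6907) = 11.161


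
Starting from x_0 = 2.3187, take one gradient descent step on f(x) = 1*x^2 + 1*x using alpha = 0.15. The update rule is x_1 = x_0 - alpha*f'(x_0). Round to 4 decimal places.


We compute the gradient at x_0 and apply the update.
f'(x) = 2*x + 1
f'(2.3187) = 2*2.3187 + 1 = 5.6374
x_1 = 2.3187 - 0.15*5.6374 = 1.4731


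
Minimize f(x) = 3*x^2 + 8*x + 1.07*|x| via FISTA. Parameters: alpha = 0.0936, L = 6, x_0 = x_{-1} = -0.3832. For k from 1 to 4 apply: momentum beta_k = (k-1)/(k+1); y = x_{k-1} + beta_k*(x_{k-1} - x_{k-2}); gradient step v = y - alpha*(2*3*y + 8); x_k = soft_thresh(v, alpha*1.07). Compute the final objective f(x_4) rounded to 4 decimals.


FISTA on f(x) = 3*x^2 + 8*x + 1.07*|x|
L = 6, alpha = 0.0936
Iteration 1: beta = 0.0, y = -0.3832 + 0.0*(-0.3832 + 0.3832) = -0.3832
  grad(y) = 5.7008, v = y - alpha*grad = -0.9168
  prox(v) = soft_thresh(-0.9168, 0.1002) = -0.8166
Iteration 2: beta = 0.3333, y = -0.8166 + 0.3333*(-0.8166 + 0.3832) = -0.9611
  grad(y) = 2.2333, v = y - alpha*grad = -1.1702
  prox(v) = soft_thresh(-1.1702, 0.1002) = -1.07
Iteration 3: beta = 0.5, y = -1.07 + 0.5*(-1.07 + 0.8166) = -1.1967
  grad(y) = 0.8199, v = y - alpha*grad = -1.2734
  prox(v) = soft_thresh(-1.2734, 0.1002) = -1.1733
Iteration 4: beta = 0.6, y = -1.1733 + 0.6*(-1.1733 + 1.07) = -1.2352
  grad(y) = 0.5886, v = y - alpha*grad = -1.2903
  prox(v) = soft_thresh(-1.2903, 0.1002) = -1.1902
f(x_4) = 3*(-1.1902)^2 + 8*(-1.1902) + 1.07*|-1.1902| = -3.9984


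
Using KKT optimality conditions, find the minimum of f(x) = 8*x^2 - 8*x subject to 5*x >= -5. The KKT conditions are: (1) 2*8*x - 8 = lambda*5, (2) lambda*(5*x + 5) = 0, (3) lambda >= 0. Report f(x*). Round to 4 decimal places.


Step 1: Try lambda = 0 (constraint inactive).
Stationarity: 2*8*x - 8 = 0
x* = 8/(2*8) = 0.5
Check constraint: 5*0.5 = 2.5 >= -5 -- satisfied.
Step 2: Compute optimal value.
f(x*) = 8*0.5^2 - 8*0.5 = -2.0


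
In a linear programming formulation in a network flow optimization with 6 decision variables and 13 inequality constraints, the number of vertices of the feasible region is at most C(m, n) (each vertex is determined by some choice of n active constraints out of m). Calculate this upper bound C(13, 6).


Each vertex corresponds to some choice of n active constraints out of m, so the number of vertices is at most C(m, n) = m! / (n!(m-n)!).
m = 13, n = 6
Numerator: 13 * 12 * 11 * 10 * 9 * 8
Denominator: 6! = 720
C(13, 6) = 1716


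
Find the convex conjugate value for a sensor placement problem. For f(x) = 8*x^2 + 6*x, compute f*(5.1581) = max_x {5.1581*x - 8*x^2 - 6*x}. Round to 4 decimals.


f*(y) = sup_x {y*x - a*x^2 - b*x} = sup_x {(y-b)*x - a*x^2}
FOC: (y - b) - 2a*x = 0 => x* = (y - b)/(2a)
x* = (5.1581 - 6)/(2*8) = -0.0526
f*(5.1581) = (y-b)^2/(4a) = (5.1581 - 6)^2/(4*8)
= 0.7088/32 = 0.0221


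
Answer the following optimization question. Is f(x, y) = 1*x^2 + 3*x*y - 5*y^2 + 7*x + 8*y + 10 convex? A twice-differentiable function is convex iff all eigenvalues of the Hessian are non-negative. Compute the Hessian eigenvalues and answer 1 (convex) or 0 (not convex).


The Hessian of f(x,y) = 1*x^2 + 3*x*y - 5*y^2 + 7*x + 8*y + 10 is:
H = [[2, 3], [3, -10]]
Trace = 2 - 10 = -8
Determinant = 2*-10 - (3)^2 = -29
Discriminant = (-8)^2 - 4*-29 = 180.0
Eigenvalues: lambda_1 = -10.7082, lambda_2 = 2.7082
The function is not convex.

0


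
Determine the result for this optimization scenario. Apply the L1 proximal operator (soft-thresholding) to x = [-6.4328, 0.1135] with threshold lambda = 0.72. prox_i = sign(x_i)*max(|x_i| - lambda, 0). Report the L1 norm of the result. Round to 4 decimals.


Soft-thresholding with lambda = 0.72:
prox(-6.4328) = sign(-6.4328)*max(|-6.4328| - 0.72, 0) = -5.7128
prox(0.1135) = sign(0.1135)*max(|0.1135| - 0.72, 0) = 0.0
prox(x) = [-5.7128, 0.0]
||prox(x)||_1 = 5.7128 + 0.0 = 5.7128


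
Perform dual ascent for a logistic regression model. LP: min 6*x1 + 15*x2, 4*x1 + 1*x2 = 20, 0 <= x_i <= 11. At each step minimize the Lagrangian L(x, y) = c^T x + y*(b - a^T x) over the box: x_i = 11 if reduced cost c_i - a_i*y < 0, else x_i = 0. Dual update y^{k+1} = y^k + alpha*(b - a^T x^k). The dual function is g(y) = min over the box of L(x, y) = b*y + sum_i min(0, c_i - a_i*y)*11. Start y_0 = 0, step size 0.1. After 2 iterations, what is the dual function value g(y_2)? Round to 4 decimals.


Dual ascent for LP: min 6*x1 + 15*x2, 4*x1 + 1*x2 = 20, 0 <= x_i <= 11
Step 1: y^k = 0.0, reduced costs: (6.0, 15.0)
  x^k = (0.0, 0.0), subgradient = b - a^T x = 20.0
  y^{k+1} = 0.0 + 0.1*20.0 = 2.0
Step 2: y^k = 2.0, reduced costs: (-2.0, 13.0)
  x^k = (11.0, 0.0), subgradient = b - a^T x = -24.0
  y^{k+1} = 2.0 + 0.1*-24.0 = -0.4
Dual objective at y_2 = -0.4: reduced costs (7.6, 15.4), box minimizer x = (0.0, 0.0)
g(y_2) = b*y + (c1 - a1*y)*x1 + (c2 - a2*y)*x2 = 20*(-0.4) + 7.6*0.0 + 15.4*0.0 = -8.0 + 0.0 + 0.0 = -8.0


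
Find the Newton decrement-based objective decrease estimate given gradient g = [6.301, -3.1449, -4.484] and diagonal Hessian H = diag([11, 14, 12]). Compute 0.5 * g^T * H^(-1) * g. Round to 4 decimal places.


Step 1: H is diagonal, so H^(-1) * g = [0.5728, -0.2246, -0.3737].
Step 2: g^T H^(-1) g = sum_i g_i^2 / H_ii
  = (6.301)^2/11 + (-3.1449)^2/14 + (-4.484)^2/12
  = 3.6093 + 0.7065 + 1.6755 = 5.9913
Step 3: Objective decrease = 0.5 * g^T H^(-1) g = 2.9957


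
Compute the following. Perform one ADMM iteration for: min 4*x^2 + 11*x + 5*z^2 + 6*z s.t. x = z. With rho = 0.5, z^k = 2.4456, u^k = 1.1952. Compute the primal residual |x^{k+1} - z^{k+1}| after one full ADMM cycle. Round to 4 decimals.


ADMM iteration with rho = 0.5, z^k = 2.4456, u^k = 1.1952
Step 1: x-update.
Minimize 4*x^2 + 11*x + (0.5/2)*(x - 2.4456 + 1.1952)^2
FOC: (2*4 + 0.5)*x = -11 + 0.5*(2.4456 - 1.1952)
x^{k+1} = -1.2206
Step 2: z-update.
Minimize 5*z^2 + 6*z + (0.5/2)*(-1.2206 - z + 1.1952)^2
FOC: (2*5 + 0.5)*z = -6 + 0.5*(-1.2206 + 1.1952)
z^{k+1} = -0.5726
Step 3: u-update.
u^{k+1} = 1.1952 - 1.2206 + 0.5726 = 0.5473
Step 4: Primal residual = |-1.2206 + 0.5726| = 0.6479


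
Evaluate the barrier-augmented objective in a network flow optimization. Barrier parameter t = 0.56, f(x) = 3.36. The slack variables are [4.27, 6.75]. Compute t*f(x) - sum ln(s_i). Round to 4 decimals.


Step 1: Compute log-barrier.
ln values: [1.4516, 1.9095]
phi = -(1.4516 + 1.9095) = -3.3612
Step 2: Compute augmented objective.
t*f(x) = 0.56*3.36 = 1.8816
Total = 1.8816 - 3.3612 = -1.4796


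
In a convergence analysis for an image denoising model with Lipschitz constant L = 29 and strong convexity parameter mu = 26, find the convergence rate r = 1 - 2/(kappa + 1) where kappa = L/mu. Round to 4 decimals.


Step 1: Compute the condition number.
kappa = L/mu = 29/26 = 1.1154
Step 2: Compute the convergence rate.
r = 1 - 2/(kappa + 1) = 1 - 2*mu/(L + mu) = (L - mu)/(L + mu) = 3/55 = 0.0545


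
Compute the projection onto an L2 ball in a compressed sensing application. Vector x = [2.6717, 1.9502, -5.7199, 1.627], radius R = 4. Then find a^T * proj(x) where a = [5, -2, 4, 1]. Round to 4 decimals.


Step 1: Compute ||x|| (intermediates to 6 decimals).
||x|| = sqrt(2.6717^2 + 1.9502^2 + (-5.7199)^2 + 1.627^2) = 6.804825
Step 2: Project.
Since ||x|| > R, scale = R/||x|| = 4/6.804825 = 0.587818, proj(x) = scale * x
proj(x) = [1.570473, 1.146363, -3.36226, 0.95638]
Step 3: Dot product.
a^T * proj(x) = 5*1.570473 - 2*1.146363 + 4*(-3.36226) + 1*0.95638 = -6.933


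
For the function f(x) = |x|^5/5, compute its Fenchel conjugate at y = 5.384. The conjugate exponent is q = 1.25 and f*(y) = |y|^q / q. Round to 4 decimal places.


The conjugate exponent q satisfies 1/p + 1/q = 1.
p = 5, so q = 5/(5 - 1) = 1.25
|y|^q = 5.384^1.25 = 8.2013
f*(5.384) = 8.2013 / 1.25 = 6.561


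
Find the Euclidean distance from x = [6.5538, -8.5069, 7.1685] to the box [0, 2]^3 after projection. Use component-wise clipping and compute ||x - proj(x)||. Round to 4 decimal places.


Project each component onto [0, 2].
clip(6.5538) = 2.0, clip(-8.5069) = 0.0, clip(7.1685) = 2.0
Projection = [2.0, 0.0, 2.0]
Squared diffs: [20.7371, 72.3673, 26.7134]
Distance = sqrt(119.8178) = 10.9461


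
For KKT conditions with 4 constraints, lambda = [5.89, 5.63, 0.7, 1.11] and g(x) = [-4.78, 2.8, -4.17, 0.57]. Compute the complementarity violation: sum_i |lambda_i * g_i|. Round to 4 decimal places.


KKT complementary slackness check:
lambda_1 * g_1 = 5.89 * -4.78 = -28.1542
lambda_2 * g_2 = 5.63 * 2.8 = 15.764
lambda_3 * g_3 = 0.7 * -4.17 = -2.919
lambda_4 * g_4 = 1.11 * 0.57 = 0.6327
Total violation = 28.1542 + 15.764 + 2.919 + 0.6327 = 47.4699


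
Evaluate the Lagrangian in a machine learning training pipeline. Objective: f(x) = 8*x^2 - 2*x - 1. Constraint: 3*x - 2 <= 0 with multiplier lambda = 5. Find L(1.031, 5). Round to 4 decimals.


Step 1: Evaluate f(x).
f(1.031) = 8*1.031^2 - 2*1.031 - 1 = 5.4417
Step 2: Evaluate g(x).
g(1.031) = 3*1.031 - 2 = 1.093
Step 3: Compute Lagrangian.
L = 5.4417 + 5*1.093 = 10.9067


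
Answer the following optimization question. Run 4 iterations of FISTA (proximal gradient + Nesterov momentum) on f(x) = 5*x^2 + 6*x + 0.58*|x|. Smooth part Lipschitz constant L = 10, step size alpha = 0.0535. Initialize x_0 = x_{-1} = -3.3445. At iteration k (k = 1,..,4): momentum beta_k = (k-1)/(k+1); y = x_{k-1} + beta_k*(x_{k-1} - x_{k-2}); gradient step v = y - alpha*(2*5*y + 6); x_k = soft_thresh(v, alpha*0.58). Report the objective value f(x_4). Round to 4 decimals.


FISTA on f(x) = 5*x^2 + 6*x + 0.58*|x|
L = 10, alpha = 0.0535
Iteration 1: beta = 0.0, y = -3.3445 + 0.0*(-3.3445 + 3.3445) = -3.3445
  grad(y) = -27.445, v = y - alpha*grad = -1.8762
  prox(v) = soft_thresh(-1.8762, 0.031) = -1.8452
Iteration 2: beta = 0.3333, y = -1.8452 + 0.3333*(-1.8452 + 3.3445) = -1.3454
  grad(y) = -7.4538, v = y - alpha*grad = -0.9466
  prox(v) = soft_thresh(-0.9466, 0.031) = -0.9156
Iteration 3: beta = 0.5, y = -0.9156 + 0.5*(-0.9156 + 1.8452) = -0.4508
  grad(y) = 1.4922, v = y - alpha*grad = -0.5306
  prox(v) = soft_thresh(-0.5306, 0.031) = -0.4996
Iteration 4: beta = 0.6, y = -0.4996 + 0.6*(-0.4996 + 0.9156) = -0.25
  grad(y) = 3.5001, v = y - alpha*grad = -0.4372
  prox(v) = soft_thresh(-0.4372, 0.031) = -0.4062
f(x_4) = 5*(-0.4062)^2 + 6*(-0.4062) + 0.58*|-0.4062| = -1.3766
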